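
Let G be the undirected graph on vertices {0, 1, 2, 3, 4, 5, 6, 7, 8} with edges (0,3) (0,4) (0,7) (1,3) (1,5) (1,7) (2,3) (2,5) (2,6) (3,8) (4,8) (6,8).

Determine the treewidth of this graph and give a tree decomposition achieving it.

Treewidth 3.
One optimal decomposition is:
Bags: B1 = {1, 2, 5, 7}  B2 = {1, 2, 3, 7}  B3 = {0, 2, 3, 7}  B4 = {0, 2, 3, 6}  B5 = {0, 3, 6, 8}  B6 = {0, 4, 6, 8}
Tree: B1–B2, B2–B3, B3–B4, B4–B5, B5–B6

The largest bag has 4 vertices, giving width 3; this decomposition certifies tw(G) ≤ 3. For the lower bound: the 4 vertex sets {1,5,7}, {2}, {3}, {0,4,6,8} are disjoint, each induces a connected subgraph, and every pair is joined by at least one edge of G. Contracting each set to a single vertex therefore yields K_{4} as a minor, and since treewidth is minor-monotone, tw(G) ≥ tw(K_{4}) = 3. The upper and lower bounds meet at 3, so that is the treewidth.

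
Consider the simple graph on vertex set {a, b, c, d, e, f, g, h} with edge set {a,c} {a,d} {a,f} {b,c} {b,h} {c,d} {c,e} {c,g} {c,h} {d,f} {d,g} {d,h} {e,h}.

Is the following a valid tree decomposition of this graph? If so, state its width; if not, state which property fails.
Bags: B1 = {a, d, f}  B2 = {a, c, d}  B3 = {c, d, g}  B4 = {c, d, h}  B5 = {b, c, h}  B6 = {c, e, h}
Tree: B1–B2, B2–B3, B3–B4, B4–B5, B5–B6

Yes; width 2.

Vertex coverage: the bags together contain {a, b, c, d, e, f, g, h}, the full vertex set. Edge coverage: each edge of G has both endpoints in at least one bag. Running intersection: for every vertex, the bags containing it form a connected subtree. All three properties hold, so this is a valid tree decomposition of width max|bag| − 1 = 2, and hence tw(G) ≤ 2.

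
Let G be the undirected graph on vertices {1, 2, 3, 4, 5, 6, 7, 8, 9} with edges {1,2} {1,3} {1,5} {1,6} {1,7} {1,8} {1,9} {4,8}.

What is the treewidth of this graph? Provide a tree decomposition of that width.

Treewidth 1.
One optimal decomposition is:
Bags: B1 = {1, 2}  B2 = {1, 8}  B3 = {1, 5}  B4 = {4, 8}  B5 = {1, 7}  B6 = {1, 6}  B7 = {1, 9}  B8 = {1, 3}
Tree: B1–B2, B1–B3, B2–B4, B2–B5, B1–B6, B5–B7, B1–B8

The largest bag has 2 vertices, giving width 1; this decomposition certifies tw(G) ≤ 1. Since G has at least one edge (e.g. 2–1), it is not an edgeless graph, so tw(G) ≥ 1. Therefore the treewidth is 1.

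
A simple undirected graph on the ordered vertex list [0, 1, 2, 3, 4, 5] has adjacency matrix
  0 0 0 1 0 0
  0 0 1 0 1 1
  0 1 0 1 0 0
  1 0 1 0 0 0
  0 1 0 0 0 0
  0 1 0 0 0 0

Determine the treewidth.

A width-1 tree decomposition is:
Bags: B1 = {1, 5}  B2 = {1, 4}  B3 = {1, 2}  B4 = {2, 3}  B5 = {0, 3}
Tree: B1–B2, B1–B3, B3–B4, B4–B5
The largest bag has 2 vertices, giving width 1; this decomposition certifies tw(G) ≤ 1. Any graph with an edge has treewidth ≥ 1, and G has the edge 1–5. Hence tw(G) = 1 exactly.

1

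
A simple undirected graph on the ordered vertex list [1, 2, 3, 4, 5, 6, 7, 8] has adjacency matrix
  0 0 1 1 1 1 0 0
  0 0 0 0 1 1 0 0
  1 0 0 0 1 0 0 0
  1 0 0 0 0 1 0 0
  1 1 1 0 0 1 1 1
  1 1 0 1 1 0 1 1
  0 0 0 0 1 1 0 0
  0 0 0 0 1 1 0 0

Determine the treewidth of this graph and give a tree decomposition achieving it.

Treewidth 2.
One optimal decomposition is:
Bags: B1 = {1, 5, 6}  B2 = {1, 3, 5}  B3 = {5, 6, 8}  B4 = {1, 4, 6}  B5 = {2, 5, 6}  B6 = {5, 6, 7}
Tree: B1–B2, B1–B3, B1–B4, B3–B5, B5–B6

The largest bag has 3 vertices, giving width 2; this decomposition certifies tw(G) ≤ 2. On the other hand G contains the 3-clique {1, 4, 6}. A clique must lie in a single bag of any decomposition, so no decomposition can have width below 2. Hence tw(G) = 2 exactly.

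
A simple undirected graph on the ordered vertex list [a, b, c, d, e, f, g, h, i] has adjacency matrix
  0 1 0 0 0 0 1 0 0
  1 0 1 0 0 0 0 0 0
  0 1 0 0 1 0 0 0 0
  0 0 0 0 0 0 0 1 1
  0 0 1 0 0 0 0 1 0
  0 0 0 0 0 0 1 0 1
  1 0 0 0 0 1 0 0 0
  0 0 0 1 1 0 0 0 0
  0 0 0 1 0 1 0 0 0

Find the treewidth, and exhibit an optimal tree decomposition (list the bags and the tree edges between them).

Treewidth 2.
One optimal decomposition is:
Bags: B1 = {a, b, c}  B2 = {a, c, g}  B3 = {c, f, g}  B4 = {c, f, i}  B5 = {c, d, i}  B6 = {c, d, h}  B7 = {c, e, h}
Tree: B1–B2, B2–B3, B3–B4, B4–B5, B5–B6, B6–B7

Each bag holds 3 vertices, so the decomposition has width 2, which upper-bounds the treewidth. For the lower bound, G contains the cycle c–b–a–g–f–i–d–h–e–c, so G is not a forest; only forests have treewidth ≤ 1, hence tw(G) ≥ 2. Therefore the treewidth is 2.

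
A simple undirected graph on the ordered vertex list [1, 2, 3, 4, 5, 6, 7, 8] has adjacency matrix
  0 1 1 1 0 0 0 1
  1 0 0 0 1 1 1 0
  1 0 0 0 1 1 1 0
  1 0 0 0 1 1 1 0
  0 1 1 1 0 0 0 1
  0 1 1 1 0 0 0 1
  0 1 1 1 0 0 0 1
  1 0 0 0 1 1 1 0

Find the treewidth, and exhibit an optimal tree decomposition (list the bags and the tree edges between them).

The largest bag has 5 vertices, giving width 4; this decomposition certifies tw(G) ≤ 4. For the lower bound: the 5 vertex sets {1,4}, {7,8}, {3,5}, {2}, {6} are disjoint, each induces a connected subgraph, and every pair is joined by at least one edge of G. Contracting each set to a single vertex therefore yields K_{5} as a minor, and since treewidth is minor-monotone, tw(G) ≥ tw(K_{5}) = 4. Therefore the treewidth is 4.

Treewidth 4.
One such decomposition:
Bags: B1 = {1, 2, 3, 4, 8}  B2 = {2, 3, 4, 7, 8}  B3 = {2, 3, 4, 5, 8}  B4 = {2, 3, 4, 6, 8}
Tree: B1–B2, B2–B3, B3–B4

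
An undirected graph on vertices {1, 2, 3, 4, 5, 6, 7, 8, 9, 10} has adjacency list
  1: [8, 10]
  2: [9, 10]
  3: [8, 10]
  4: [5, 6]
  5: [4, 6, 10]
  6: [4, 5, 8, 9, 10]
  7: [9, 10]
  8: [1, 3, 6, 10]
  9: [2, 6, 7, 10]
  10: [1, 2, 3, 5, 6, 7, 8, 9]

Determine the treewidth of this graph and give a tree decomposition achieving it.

Treewidth 2.
One optimal decomposition is:
Bags: B1 = {5, 6, 10}  B2 = {6, 9, 10}  B3 = {6, 8, 10}  B4 = {2, 9, 10}  B5 = {7, 9, 10}  B6 = {4, 5, 6}  B7 = {1, 8, 10}  B8 = {3, 8, 10}
Tree: B1–B2, B2–B3, B2–B4, B4–B5, B1–B6, B3–B7, B7–B8

Every bag has size at most 3, so the width is 3 − 1 = 2 and tw(G) ≤ 2. Conversely, {1, 8, 10} is a clique of size 3, and the vertices of any clique must share a bag in every tree decomposition; so some bag has ≥ 3 vertices and tw(G) ≥ 2. The upper and lower bounds meet at 2, so that is the treewidth.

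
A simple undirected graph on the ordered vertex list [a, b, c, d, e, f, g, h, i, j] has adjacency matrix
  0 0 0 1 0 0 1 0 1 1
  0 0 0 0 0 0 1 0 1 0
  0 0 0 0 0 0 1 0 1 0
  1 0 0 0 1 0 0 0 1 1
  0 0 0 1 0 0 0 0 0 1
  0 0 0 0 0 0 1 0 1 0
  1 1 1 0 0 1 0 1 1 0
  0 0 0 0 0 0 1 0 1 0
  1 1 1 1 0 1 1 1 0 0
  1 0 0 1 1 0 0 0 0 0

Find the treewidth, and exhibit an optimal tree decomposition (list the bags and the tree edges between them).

Treewidth 2.
One such decomposition:
Bags: B1 = {a, g, i}  B2 = {a, d, i}  B3 = {g, h, i}  B4 = {a, d, j}  B5 = {b, g, i}  B6 = {d, e, j}  B7 = {f, g, i}  B8 = {c, g, i}
Tree: B1–B2, B1–B3, B2–B4, B1–B5, B4–B6, B3–B7, B5–B8

Every bag has size at most 3, so the width is 3 − 1 = 2 and tw(G) ≤ 2. For the lower bound, the 3 vertices {d, e, j} are pairwise adjacent, and any tree decomposition puts a clique entirely inside one bag — forcing width ≥ 2. Therefore the treewidth is 2.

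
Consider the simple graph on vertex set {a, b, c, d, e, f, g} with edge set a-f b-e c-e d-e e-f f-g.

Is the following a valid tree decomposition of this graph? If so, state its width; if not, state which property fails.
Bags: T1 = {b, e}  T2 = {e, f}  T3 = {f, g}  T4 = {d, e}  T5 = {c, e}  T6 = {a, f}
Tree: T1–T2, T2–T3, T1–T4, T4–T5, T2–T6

Every vertex of G appears in some bag (union = {a, b, c, d, e, f, g}); every edge is covered by a bag; and for each vertex v the set of bags containing v is connected in the bag tree. The decomposition is therefore valid. The largest bag has 2 vertices, so the width is 1.

Yes; width 1.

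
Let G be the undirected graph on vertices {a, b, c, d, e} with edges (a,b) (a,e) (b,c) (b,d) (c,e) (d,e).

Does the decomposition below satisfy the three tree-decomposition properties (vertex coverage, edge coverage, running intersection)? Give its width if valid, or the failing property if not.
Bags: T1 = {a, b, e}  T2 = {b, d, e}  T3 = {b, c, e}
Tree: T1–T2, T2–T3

Vertex coverage: the bags together contain {a, b, c, d, e}, the full vertex set. Edge coverage: each edge of G has both endpoints in at least one bag. Running intersection: for every vertex, the bags containing it form a connected subtree. All three properties hold, so this is a valid tree decomposition of width max|bag| − 1 = 2, and hence tw(G) ≤ 2.

Yes; width 2.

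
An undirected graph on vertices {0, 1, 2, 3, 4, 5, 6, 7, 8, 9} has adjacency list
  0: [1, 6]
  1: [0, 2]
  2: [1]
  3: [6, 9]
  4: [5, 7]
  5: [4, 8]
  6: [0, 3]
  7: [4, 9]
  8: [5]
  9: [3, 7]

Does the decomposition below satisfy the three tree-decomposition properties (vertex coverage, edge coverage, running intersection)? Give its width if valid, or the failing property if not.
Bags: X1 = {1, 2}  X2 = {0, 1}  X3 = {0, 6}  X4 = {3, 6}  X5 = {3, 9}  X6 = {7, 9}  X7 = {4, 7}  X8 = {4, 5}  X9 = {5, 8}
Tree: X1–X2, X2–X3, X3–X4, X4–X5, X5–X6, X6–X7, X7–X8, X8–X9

Vertex coverage: the bags together contain {0, 1, 2, 3, 4, 5, 6, 7, 8, 9}, the full vertex set. Edge coverage: each edge of G has both endpoints in at least one bag. Running intersection: for every vertex, the bags containing it form a connected subtree. All three properties hold, so this is a valid tree decomposition of width max|bag| − 1 = 1, and hence tw(G) ≤ 1.

Yes; width 1.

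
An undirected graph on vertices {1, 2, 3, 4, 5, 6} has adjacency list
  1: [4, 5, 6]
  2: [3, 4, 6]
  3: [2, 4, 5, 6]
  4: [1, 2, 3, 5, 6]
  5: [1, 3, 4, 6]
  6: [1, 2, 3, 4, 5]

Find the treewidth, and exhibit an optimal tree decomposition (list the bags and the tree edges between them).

Each bag holds 4 vertices, so the decomposition has width 3, which upper-bounds the treewidth. For the lower bound, the 4 vertices {1, 4, 5, 6} are pairwise adjacent, and any tree decomposition puts a clique entirely inside one bag — forcing width ≥ 3. The upper and lower bounds meet at 3, so that is the treewidth.

Treewidth 3.
Bags: B1 = {3, 4, 5, 6}  B2 = {1, 4, 5, 6}  B3 = {2, 3, 4, 6}
Tree: B1–B2, B1–B3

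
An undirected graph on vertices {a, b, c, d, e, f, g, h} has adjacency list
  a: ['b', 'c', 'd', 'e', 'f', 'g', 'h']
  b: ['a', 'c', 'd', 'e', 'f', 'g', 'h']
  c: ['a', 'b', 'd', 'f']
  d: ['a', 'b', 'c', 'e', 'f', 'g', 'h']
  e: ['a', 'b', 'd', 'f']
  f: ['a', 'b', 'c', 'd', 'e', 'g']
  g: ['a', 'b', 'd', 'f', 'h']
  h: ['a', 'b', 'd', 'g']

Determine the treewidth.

A width-4 tree decomposition is:
Bags: B1 = {a, b, d, f, g}  B2 = {a, b, d, e, f}  B3 = {a, b, d, g, h}  B4 = {a, b, c, d, f}
Tree: B1–B2, B1–B3, B1–B4
The largest bag has 5 vertices, giving width 4; this decomposition certifies tw(G) ≤ 4. For the lower bound, the 5 vertices {a, b, d, g, h} are pairwise adjacent, and any tree decomposition puts a clique entirely inside one bag — forcing width ≥ 4. Therefore the treewidth is 4.

4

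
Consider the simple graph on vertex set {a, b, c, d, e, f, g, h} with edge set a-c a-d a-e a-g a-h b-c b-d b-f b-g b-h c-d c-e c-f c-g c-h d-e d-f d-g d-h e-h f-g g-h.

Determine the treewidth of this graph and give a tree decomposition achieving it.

Every bag has size at most 5, so the width is 5 − 1 = 4 and tw(G) ≤ 4. On the other hand G contains the 5-clique {a, c, d, g, h}. A clique must lie in a single bag of any decomposition, so no decomposition can have width below 4. Combining the bounds, tw(G) = 4.

Treewidth 4.
One such decomposition:
Bags: B1 = {b, c, d, g, h}  B2 = {a, c, d, g, h}  B3 = {a, c, d, e, h}  B4 = {b, c, d, f, g}
Tree: B1–B2, B2–B3, B1–B4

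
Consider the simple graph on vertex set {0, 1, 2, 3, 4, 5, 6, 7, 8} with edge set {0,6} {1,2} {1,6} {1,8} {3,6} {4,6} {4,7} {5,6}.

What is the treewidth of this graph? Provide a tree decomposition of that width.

Each bag holds 2 vertices, so the decomposition has width 1, which upper-bounds the treewidth. Since G has at least one edge (e.g. 1–6), it is not an edgeless graph, so tw(G) ≥ 1. Combining the bounds, tw(G) = 1.

Treewidth 1.
One such decomposition:
Bags: B1 = {1, 6}  B2 = {5, 6}  B3 = {1, 2}  B4 = {4, 6}  B5 = {4, 7}  B6 = {3, 6}  B7 = {0, 6}  B8 = {1, 8}
Tree: B1–B2, B1–B3, B2–B4, B4–B5, B4–B6, B1–B7, B1–B8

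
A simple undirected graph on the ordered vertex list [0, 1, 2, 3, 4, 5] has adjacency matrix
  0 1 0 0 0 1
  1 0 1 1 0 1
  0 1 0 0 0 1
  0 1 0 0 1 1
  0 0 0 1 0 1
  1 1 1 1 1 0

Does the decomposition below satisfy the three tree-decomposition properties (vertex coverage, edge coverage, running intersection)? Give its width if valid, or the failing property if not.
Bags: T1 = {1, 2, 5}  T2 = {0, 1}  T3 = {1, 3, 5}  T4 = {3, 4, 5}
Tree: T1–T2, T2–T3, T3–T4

A tree decomposition must satisfy three properties: every vertex lies in some bag; for every edge, both endpoints lie together in some bag; and for every vertex, the bags containing it form a connected subtree. Here edge (5,0) lies in no bag, so the decomposition is invalid.

No — edge (5,0) lies in no bag.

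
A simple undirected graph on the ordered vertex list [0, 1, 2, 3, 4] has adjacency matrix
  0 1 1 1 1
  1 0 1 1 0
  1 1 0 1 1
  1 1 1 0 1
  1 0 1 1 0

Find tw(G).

A width-3 tree decomposition is:
Bags: B1 = {0, 1, 2, 3}  B2 = {0, 2, 3, 4}
Tree: B1–B2
The largest bag has 4 vertices, giving width 3; this decomposition certifies tw(G) ≤ 3. Conversely, {0, 1, 2, 3} is a clique of size 4, and the vertices of any clique must share a bag in every tree decomposition; so some bag has ≥ 4 vertices and tw(G) ≥ 3. Therefore the treewidth is 3.

3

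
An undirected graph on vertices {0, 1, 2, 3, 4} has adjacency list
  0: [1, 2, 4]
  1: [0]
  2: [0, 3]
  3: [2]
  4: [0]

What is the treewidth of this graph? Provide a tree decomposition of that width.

Treewidth 1.
One optimal decomposition is:
Bags: B1 = {0, 2}  B2 = {2, 3}  B3 = {0, 4}  B4 = {0, 1}
Tree: B1–B2, B1–B3, B1–B4

The largest bag has 2 vertices, giving width 1; this decomposition certifies tw(G) ≤ 1. Since G has at least one edge (e.g. 0–2), it is not an edgeless graph, so tw(G) ≥ 1. Therefore the treewidth is 1.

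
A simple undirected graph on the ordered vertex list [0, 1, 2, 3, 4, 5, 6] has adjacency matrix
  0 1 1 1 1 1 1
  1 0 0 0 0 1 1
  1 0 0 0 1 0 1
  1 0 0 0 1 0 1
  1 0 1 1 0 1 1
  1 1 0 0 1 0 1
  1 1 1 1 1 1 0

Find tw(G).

A width-3 tree decomposition is:
Bags: B1 = {0, 2, 4, 6}  B2 = {0, 3, 4, 6}  B3 = {0, 4, 5, 6}  B4 = {0, 1, 5, 6}
Tree: B1–B2, B2–B3, B3–B4
The largest bag has 4 vertices, giving width 3; this decomposition certifies tw(G) ≤ 3. Conversely, {0, 1, 5, 6} is a clique of size 4, and the vertices of any clique must share a bag in every tree decomposition; so some bag has ≥ 4 vertices and tw(G) ≥ 3. Hence tw(G) = 3 exactly.

3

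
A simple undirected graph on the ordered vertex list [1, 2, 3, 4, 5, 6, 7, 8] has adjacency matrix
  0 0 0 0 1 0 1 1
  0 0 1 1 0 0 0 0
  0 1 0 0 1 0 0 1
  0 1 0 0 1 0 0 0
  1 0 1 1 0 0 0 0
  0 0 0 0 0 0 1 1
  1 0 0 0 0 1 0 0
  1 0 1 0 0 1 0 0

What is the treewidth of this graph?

2

A width-2 tree decomposition is:
Bags: B1 = {6, 7, 8}  B2 = {1, 7, 8}  B3 = {1, 3, 8}  B4 = {1, 3, 5}  B5 = {2, 3, 5}  B6 = {2, 4, 5}
Tree: B1–B2, B2–B3, B3–B4, B4–B5, B5–B6
Every bag has size at most 3, so the width is 3 − 1 = 2 and tw(G) ≤ 2. For the lower bound, G contains the cycle 6–7–1–8–6, so G is not a forest; only forests have treewidth ≤ 1, hence tw(G) ≥ 2. Therefore the treewidth is 2.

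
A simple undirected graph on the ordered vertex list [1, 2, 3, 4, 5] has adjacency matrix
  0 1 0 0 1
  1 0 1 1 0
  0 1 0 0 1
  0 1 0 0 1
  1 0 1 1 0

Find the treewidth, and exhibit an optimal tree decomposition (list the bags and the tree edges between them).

Every bag has size at most 3, so the width is 3 − 1 = 2 and tw(G) ≤ 2. For the lower bound, G contains the cycle 3–2–4–5–3, so G is not a forest; only forests have treewidth ≤ 1, hence tw(G) ≥ 2. Combining the bounds, tw(G) = 2.

Treewidth 2.
One optimal decomposition is:
Bags: B1 = {2, 3, 5}  B2 = {2, 4, 5}  B3 = {1, 2, 5}
Tree: B1–B2, B2–B3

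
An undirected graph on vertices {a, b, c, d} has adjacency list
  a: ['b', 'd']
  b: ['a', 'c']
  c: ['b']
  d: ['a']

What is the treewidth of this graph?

A width-1 tree decomposition is:
Bags: B1 = {a, b}  B2 = {b, c}  B3 = {a, d}
Tree: B1–B2, B1–B3
Every bag has size at most 2, so the width is 2 − 1 = 1 and tw(G) ≤ 1. G has an edge, so its treewidth is at least 1. Therefore the treewidth is 1.

1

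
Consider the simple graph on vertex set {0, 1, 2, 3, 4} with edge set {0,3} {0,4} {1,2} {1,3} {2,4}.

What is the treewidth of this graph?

A width-2 tree decomposition is:
Bags: B1 = {1, 2, 3}  B2 = {0, 2, 3}  B3 = {0, 2, 4}
Tree: B1–B2, B2–B3
The largest bag has 3 vertices, giving width 2; this decomposition certifies tw(G) ≤ 2. The edges 2–1–3–0–4–2 form a cycle, so G is not a tree and its treewidth is at least 2. Hence tw(G) = 2 exactly.

2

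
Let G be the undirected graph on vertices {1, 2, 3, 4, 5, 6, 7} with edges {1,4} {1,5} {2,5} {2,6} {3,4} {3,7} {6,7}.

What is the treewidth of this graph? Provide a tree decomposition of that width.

Every bag has size at most 3, so the width is 3 − 1 = 2 and tw(G) ≤ 2. Since 1–4–3–7–6–2–5–1 is a cycle in G, G is not acyclic. Forests are exactly the graphs of treewidth ≤ 1, so tw(G) ≥ 2. Therefore the treewidth is 2.

Treewidth 2.
Bags: B1 = {1, 3, 4}  B2 = {1, 3, 7}  B3 = {1, 6, 7}  B4 = {1, 2, 6}  B5 = {1, 2, 5}
Tree: B1–B2, B2–B3, B3–B4, B4–B5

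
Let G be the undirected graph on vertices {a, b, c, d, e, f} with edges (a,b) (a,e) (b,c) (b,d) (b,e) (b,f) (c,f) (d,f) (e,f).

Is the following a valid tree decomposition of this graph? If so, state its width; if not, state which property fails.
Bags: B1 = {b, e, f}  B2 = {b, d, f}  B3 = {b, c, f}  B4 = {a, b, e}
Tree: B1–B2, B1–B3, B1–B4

Checking the three conditions: (i) the bags cover all of {a, b, c, d, e, f}; (ii) for each edge, some bag contains both endpoints; (iii) the bags containing any fixed vertex form a subtree. All hold, so the decomposition is valid with width 3 − 1 = 2.

Yes; width 2.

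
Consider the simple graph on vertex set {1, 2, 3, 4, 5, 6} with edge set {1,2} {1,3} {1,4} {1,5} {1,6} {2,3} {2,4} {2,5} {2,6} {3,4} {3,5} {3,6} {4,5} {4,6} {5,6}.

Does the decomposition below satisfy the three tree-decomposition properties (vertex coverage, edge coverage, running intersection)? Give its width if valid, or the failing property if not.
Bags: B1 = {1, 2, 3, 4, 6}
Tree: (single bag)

A tree decomposition must satisfy three properties: every vertex lies in some bag; for every edge, both endpoints lie together in some bag; and for every vertex, the bags containing it form a connected subtree. Here vertex 5 appears in no bag, so the decomposition is invalid.

No — vertex 5 appears in no bag.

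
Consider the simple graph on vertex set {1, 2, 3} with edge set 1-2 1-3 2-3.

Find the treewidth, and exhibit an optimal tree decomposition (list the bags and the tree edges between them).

A single bag containing all 3 vertices is trivially a valid decomposition of width 2. For the lower bound, the 3 vertices {1, 2, 3} are pairwise adjacent, and any tree decomposition puts a clique entirely inside one bag — forcing width ≥ 2. The upper and lower bounds meet at 2, so that is the treewidth.

Treewidth 2.
One optimal decomposition is:
Bags: B1 = {1, 2, 3}
Tree: (single bag)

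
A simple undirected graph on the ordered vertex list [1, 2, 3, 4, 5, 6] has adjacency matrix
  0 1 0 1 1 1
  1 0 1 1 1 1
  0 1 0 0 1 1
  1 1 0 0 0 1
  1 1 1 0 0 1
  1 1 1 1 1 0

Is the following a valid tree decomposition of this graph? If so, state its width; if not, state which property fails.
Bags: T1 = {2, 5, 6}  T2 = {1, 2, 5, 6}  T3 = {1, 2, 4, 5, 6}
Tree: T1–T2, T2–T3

A tree decomposition must satisfy three properties: every vertex lies in some bag; for every edge, both endpoints lie together in some bag; and for every vertex, the bags containing it form a connected subtree. Here vertex 3 appears in no bag, so the decomposition is invalid.

No — vertex 3 appears in no bag.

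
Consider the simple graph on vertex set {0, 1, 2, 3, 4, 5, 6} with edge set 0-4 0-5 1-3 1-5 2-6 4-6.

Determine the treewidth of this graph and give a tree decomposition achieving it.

Each bag holds 2 vertices, so the decomposition has width 1, which upper-bounds the treewidth. G has an edge, so its treewidth is at least 1. Combining the bounds, tw(G) = 1.

Treewidth 1.
Bags: B1 = {2, 6}  B2 = {4, 6}  B3 = {0, 4}  B4 = {0, 5}  B5 = {1, 5}  B6 = {1, 3}
Tree: B1–B2, B2–B3, B3–B4, B4–B5, B5–B6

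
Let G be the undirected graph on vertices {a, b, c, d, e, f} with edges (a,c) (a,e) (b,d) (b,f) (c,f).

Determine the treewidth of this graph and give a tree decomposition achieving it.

Each bag holds 2 vertices, so the decomposition has width 1, which upper-bounds the treewidth. Any graph with an edge has treewidth ≥ 1, and G has the edge e–a. Hence tw(G) = 1 exactly.

Treewidth 1.
Bags: B1 = {a, e}  B2 = {a, c}  B3 = {c, f}  B4 = {b, f}  B5 = {b, d}
Tree: B1–B2, B2–B3, B3–B4, B4–B5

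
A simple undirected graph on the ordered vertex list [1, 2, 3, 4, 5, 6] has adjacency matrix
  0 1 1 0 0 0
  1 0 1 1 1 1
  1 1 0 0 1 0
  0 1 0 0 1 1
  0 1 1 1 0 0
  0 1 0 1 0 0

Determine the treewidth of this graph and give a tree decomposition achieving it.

Treewidth 2.
Bags: B1 = {2, 3, 5}  B2 = {2, 4, 5}  B3 = {1, 2, 3}  B4 = {2, 4, 6}
Tree: B1–B2, B1–B3, B2–B4

Every bag has size at most 3, so the width is 3 − 1 = 2 and tw(G) ≤ 2. Conversely, {1, 2, 3} is a clique of size 3, and the vertices of any clique must share a bag in every tree decomposition; so some bag has ≥ 3 vertices and tw(G) ≥ 2. Combining the bounds, tw(G) = 2.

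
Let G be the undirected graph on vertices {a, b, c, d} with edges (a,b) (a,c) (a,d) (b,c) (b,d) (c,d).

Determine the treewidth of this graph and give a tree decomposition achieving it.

Treewidth 3.
One such decomposition:
Bags: B1 = {a, b, c, d}
Tree: (single bag)

A single bag containing all 4 vertices is trivially a valid decomposition of width 3. For the lower bound, the 4 vertices {a, b, c, d} are pairwise adjacent, and any tree decomposition puts a clique entirely inside one bag — forcing width ≥ 3. Combining the bounds, tw(G) = 3.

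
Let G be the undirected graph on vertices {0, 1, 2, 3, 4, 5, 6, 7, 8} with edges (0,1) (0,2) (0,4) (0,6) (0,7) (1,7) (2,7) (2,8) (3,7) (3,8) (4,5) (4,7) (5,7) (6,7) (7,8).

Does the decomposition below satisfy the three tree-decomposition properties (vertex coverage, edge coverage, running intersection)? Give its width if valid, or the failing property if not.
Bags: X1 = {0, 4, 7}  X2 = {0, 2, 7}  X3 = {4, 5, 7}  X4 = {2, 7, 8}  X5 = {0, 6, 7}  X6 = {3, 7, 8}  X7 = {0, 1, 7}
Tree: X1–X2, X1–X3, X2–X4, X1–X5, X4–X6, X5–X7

Every vertex of G appears in some bag (union = {0, 1, 2, 3, 4, 5, 6, 7, 8}); every edge is covered by a bag; and for each vertex v the set of bags containing v is connected in the bag tree. The decomposition is therefore valid. The largest bag has 3 vertices, so the width is 2.

Yes; width 2.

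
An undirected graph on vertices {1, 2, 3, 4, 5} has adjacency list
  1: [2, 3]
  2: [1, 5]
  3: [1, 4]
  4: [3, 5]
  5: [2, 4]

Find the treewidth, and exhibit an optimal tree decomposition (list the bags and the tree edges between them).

Each bag holds 3 vertices, so the decomposition has width 2, which upper-bounds the treewidth. The edges 2–1–3–4–5–2 form a cycle, so G is not a tree and its treewidth is at least 2. Combining the bounds, tw(G) = 2.

Treewidth 2.
One such decomposition:
Bags: B1 = {1, 2, 3}  B2 = {2, 3, 4}  B3 = {2, 4, 5}
Tree: B1–B2, B2–B3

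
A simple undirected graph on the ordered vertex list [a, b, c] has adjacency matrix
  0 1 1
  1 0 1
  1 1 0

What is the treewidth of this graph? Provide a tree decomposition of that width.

A single bag containing all 3 vertices is trivially a valid decomposition of width 2. For the lower bound, the 3 vertices {a, b, c} are pairwise adjacent, and any tree decomposition puts a clique entirely inside one bag — forcing width ≥ 2. Hence tw(G) = 2 exactly.

Treewidth 2.
One optimal decomposition is:
Bags: B1 = {a, b, c}
Tree: (single bag)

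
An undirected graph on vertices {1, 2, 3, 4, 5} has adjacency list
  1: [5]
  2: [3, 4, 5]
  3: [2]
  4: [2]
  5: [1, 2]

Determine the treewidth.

A width-1 tree decomposition is:
Bags: B1 = {2, 5}  B2 = {2, 3}  B3 = {2, 4}  B4 = {1, 5}
Tree: B1–B2, B1–B3, B1–B4
Each bag holds 2 vertices, so the decomposition has width 1, which upper-bounds the treewidth. G has an edge, so its treewidth is at least 1. Combining the bounds, tw(G) = 1.

1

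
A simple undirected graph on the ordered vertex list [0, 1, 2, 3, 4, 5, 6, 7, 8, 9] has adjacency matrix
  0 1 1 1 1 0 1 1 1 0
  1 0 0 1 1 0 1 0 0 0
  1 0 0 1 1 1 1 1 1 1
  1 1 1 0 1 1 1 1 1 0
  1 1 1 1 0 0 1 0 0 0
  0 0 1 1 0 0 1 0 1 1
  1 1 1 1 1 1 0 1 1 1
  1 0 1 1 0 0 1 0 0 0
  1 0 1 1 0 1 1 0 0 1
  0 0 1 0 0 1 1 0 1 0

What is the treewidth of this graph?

A width-4 tree decomposition is:
Bags: B1 = {0, 2, 3, 4, 6}  B2 = {0, 2, 3, 6, 7}  B3 = {0, 1, 3, 4, 6}  B4 = {0, 2, 3, 6, 8}  B5 = {2, 3, 5, 6, 8}  B6 = {2, 5, 6, 8, 9}
Tree: B1–B2, B1–B3, B2–B4, B4–B5, B5–B6
The largest bag has 5 vertices, giving width 4; this decomposition certifies tw(G) ≤ 4. Conversely, {0, 1, 3, 4, 6} is a clique of size 5, and the vertices of any clique must share a bag in every tree decomposition; so some bag has ≥ 5 vertices and tw(G) ≥ 4. The upper and lower bounds meet at 4, so that is the treewidth.

4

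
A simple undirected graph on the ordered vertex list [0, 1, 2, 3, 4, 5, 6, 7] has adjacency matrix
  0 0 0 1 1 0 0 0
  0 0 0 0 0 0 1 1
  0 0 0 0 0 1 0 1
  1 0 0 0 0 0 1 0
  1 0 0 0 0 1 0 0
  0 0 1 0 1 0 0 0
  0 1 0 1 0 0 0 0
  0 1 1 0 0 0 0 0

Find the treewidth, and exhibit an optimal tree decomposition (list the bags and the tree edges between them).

Each bag holds 3 vertices, so the decomposition has width 2, which upper-bounds the treewidth. Since 6–1–7–2–5–4–0–3–6 is a cycle in G, G is not acyclic. Forests are exactly the graphs of treewidth ≤ 1, so tw(G) ≥ 2. Hence tw(G) = 2 exactly.

Treewidth 2.
One such decomposition:
Bags: B1 = {1, 6, 7}  B2 = {2, 6, 7}  B3 = {2, 5, 6}  B4 = {4, 5, 6}  B5 = {0, 4, 6}  B6 = {0, 3, 6}
Tree: B1–B2, B2–B3, B3–B4, B4–B5, B5–B6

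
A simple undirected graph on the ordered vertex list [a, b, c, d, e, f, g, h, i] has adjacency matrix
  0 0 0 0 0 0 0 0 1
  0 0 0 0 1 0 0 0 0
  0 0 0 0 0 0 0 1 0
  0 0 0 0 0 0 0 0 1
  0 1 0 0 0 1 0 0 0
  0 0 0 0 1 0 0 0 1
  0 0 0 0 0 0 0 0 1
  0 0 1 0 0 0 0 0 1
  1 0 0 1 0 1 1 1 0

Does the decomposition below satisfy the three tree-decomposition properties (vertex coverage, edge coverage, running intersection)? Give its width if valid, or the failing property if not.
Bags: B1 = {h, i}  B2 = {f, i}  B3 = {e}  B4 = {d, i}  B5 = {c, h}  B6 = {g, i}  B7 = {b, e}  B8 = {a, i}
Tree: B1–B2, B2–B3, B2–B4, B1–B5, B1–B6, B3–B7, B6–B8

No — edge (f,e) lies in no bag.

A tree decomposition must satisfy three properties: every vertex lies in some bag; for every edge, both endpoints lie together in some bag; and for every vertex, the bags containing it form a connected subtree. Here edge (f,e) lies in no bag, so the decomposition is invalid.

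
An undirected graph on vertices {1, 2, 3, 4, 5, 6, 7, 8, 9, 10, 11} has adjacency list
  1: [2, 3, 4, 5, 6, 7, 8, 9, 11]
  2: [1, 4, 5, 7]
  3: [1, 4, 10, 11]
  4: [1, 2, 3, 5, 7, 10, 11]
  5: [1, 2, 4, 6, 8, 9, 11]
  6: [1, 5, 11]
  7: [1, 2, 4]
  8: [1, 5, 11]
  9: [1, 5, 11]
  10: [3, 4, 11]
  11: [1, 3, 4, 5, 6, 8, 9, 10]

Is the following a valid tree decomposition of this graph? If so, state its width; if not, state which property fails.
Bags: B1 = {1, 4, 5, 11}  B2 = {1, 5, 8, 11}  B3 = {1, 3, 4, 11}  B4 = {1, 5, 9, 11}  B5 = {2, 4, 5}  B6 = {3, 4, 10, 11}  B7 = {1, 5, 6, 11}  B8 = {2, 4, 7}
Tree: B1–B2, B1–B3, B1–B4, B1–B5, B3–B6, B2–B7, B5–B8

No — edge (1,2) lies in no bag.

A tree decomposition must satisfy three properties: every vertex lies in some bag; for every edge, both endpoints lie together in some bag; and for every vertex, the bags containing it form a connected subtree. Here edge (1,2) lies in no bag, so the decomposition is invalid.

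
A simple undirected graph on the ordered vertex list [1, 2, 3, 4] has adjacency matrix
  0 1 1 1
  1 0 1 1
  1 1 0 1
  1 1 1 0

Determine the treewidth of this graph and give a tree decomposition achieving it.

A single bag containing all 4 vertices is trivially a valid decomposition of width 3. Conversely, {1, 2, 3, 4} is a clique of size 4, and the vertices of any clique must share a bag in every tree decomposition; so some bag has ≥ 4 vertices and tw(G) ≥ 3. Therefore the treewidth is 3.

Treewidth 3.
One such decomposition:
Bags: B1 = {1, 2, 3, 4}
Tree: (single bag)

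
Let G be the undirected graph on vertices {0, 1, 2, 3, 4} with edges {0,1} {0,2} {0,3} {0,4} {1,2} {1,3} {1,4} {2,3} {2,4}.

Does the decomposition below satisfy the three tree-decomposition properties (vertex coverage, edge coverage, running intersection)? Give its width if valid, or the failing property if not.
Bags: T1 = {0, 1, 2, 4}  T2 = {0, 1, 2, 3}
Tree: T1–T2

Checking the three conditions: (i) the bags cover all of {0, 1, 2, 3, 4}; (ii) for each edge, some bag contains both endpoints; (iii) the bags containing any fixed vertex form a subtree. All hold, so the decomposition is valid with width 4 − 1 = 3.

Yes; width 3.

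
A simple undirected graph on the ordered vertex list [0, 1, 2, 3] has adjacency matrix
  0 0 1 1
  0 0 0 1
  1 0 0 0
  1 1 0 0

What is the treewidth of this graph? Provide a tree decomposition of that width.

The largest bag has 2 vertices, giving width 1; this decomposition certifies tw(G) ≤ 1. Since G has at least one edge (e.g. 2–0), it is not an edgeless graph, so tw(G) ≥ 1. Therefore the treewidth is 1.

Treewidth 1.
Bags: B1 = {0, 2}  B2 = {0, 3}  B3 = {1, 3}
Tree: B1–B2, B2–B3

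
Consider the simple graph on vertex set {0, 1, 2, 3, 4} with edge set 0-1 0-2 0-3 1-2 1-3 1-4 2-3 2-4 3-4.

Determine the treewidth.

A width-3 tree decomposition is:
Bags: B1 = {1, 2, 3, 4}  B2 = {0, 1, 2, 3}
Tree: B1–B2
Every bag has size at most 4, so the width is 4 − 1 = 3 and tw(G) ≤ 3. On the other hand G contains the 4-clique {0, 1, 2, 3}. A clique must lie in a single bag of any decomposition, so no decomposition can have width below 3. Combining the bounds, tw(G) = 3.

3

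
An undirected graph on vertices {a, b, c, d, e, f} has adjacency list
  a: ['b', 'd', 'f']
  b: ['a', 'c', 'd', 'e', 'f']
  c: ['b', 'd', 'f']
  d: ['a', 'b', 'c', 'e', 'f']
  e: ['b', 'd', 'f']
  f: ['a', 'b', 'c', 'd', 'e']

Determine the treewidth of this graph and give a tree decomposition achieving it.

Treewidth 3.
One optimal decomposition is:
Bags: B1 = {a, b, d, f}  B2 = {b, c, d, f}  B3 = {b, d, e, f}
Tree: B1–B2, B1–B3

Every bag has size at most 4, so the width is 4 − 1 = 3 and tw(G) ≤ 3. Conversely, {b, d, e, f} is a clique of size 4, and the vertices of any clique must share a bag in every tree decomposition; so some bag has ≥ 4 vertices and tw(G) ≥ 3. Hence tw(G) = 3 exactly.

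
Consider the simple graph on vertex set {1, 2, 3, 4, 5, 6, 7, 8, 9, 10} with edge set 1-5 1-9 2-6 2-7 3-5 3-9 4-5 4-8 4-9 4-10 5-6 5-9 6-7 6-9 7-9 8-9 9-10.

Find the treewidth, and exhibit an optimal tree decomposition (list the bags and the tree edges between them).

Treewidth 2.
Bags: B1 = {1, 5, 9}  B2 = {4, 5, 9}  B3 = {4, 9, 10}  B4 = {3, 5, 9}  B5 = {4, 8, 9}  B6 = {5, 6, 9}  B7 = {6, 7, 9}  B8 = {2, 6, 7}
Tree: B1–B2, B2–B3, B1–B4, B2–B5, B4–B6, B6–B7, B7–B8

The largest bag has 3 vertices, giving width 2; this decomposition certifies tw(G) ≤ 2. On the other hand G contains the 3-clique {4, 8, 9}. A clique must lie in a single bag of any decomposition, so no decomposition can have width below 2. Therefore the treewidth is 2.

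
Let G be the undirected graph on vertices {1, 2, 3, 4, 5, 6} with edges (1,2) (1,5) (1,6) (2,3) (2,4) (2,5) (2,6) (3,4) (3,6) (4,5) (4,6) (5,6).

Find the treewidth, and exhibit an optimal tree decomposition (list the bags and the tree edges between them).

Treewidth 3.
One optimal decomposition is:
Bags: B1 = {2, 3, 4, 6}  B2 = {2, 4, 5, 6}  B3 = {1, 2, 5, 6}
Tree: B1–B2, B2–B3

Every bag has size at most 4, so the width is 4 − 1 = 3 and tw(G) ≤ 3. For the lower bound, the 4 vertices {1, 2, 5, 6} are pairwise adjacent, and any tree decomposition puts a clique entirely inside one bag — forcing width ≥ 3. Combining the bounds, tw(G) = 3.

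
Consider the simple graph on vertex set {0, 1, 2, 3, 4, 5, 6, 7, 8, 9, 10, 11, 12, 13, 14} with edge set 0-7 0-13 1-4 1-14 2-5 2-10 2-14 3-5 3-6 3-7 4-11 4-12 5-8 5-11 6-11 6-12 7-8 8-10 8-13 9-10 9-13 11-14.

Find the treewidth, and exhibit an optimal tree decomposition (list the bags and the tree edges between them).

The largest bag has 4 vertices, giving width 3; this decomposition certifies tw(G) ≤ 3. For the lower bound: the 4 vertex sets {0,9,13}, {10}, {8}, {2,3,5,7} are disjoint, each induces a connected subgraph, and every pair is joined by at least one edge of G. Contracting each set to a single vertex therefore yields K_{4} as a minor, and since treewidth is minor-monotone, tw(G) ≥ tw(K_{4}) = 3. Combining the bounds, tw(G) = 3.

Treewidth 3.
One such decomposition:
Bags: B1 = {0, 9, 10, 13}  B2 = {0, 8, 10, 13}  B3 = {0, 7, 8, 10}  B4 = {2, 7, 8, 10}  B5 = {2, 5, 7, 8}  B6 = {2, 3, 5, 7}  B7 = {2, 3, 5, 14}  B8 = {3, 5, 11, 14}  B9 = {3, 6, 11, 14}  B10 = {1, 6, 11, 14}  B11 = {1, 4, 6, 11}  B12 = {1, 4, 6, 12}
Tree: B1–B2, B2–B3, B3–B4, B4–B5, B5–B6, B6–B7, B7–B8, B8–B9, B9–B10, B10–B11, B11–B12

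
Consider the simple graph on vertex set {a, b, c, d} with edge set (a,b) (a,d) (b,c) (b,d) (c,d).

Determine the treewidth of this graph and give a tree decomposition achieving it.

Every bag has size at most 3, so the width is 3 − 1 = 2 and tw(G) ≤ 2. Conversely, {b, c, d} is a clique of size 3, and the vertices of any clique must share a bag in every tree decomposition; so some bag has ≥ 3 vertices and tw(G) ≥ 2. Therefore the treewidth is 2.

Treewidth 2.
Bags: B1 = {a, b, d}  B2 = {b, c, d}
Tree: B1–B2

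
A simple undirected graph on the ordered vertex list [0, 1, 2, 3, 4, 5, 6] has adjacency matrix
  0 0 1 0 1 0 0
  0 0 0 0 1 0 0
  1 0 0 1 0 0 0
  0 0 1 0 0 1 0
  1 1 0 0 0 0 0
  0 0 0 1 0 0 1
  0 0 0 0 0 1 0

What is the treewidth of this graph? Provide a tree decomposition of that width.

Treewidth 1.
One such decomposition:
Bags: B1 = {1, 4}  B2 = {0, 4}  B3 = {0, 2}  B4 = {2, 3}  B5 = {3, 5}  B6 = {5, 6}
Tree: B1–B2, B2–B3, B3–B4, B4–B5, B5–B6

Each bag holds 2 vertices, so the decomposition has width 1, which upper-bounds the treewidth. Any graph with an edge has treewidth ≥ 1, and G has the edge 1–4. Hence tw(G) = 1 exactly.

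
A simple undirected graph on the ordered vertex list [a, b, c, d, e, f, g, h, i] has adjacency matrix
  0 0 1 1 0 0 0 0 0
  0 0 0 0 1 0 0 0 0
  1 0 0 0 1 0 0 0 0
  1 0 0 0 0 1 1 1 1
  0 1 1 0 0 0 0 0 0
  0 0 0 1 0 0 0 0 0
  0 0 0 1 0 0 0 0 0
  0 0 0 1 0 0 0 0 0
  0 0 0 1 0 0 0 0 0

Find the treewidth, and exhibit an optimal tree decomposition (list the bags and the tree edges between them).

Treewidth 1.
One optimal decomposition is:
Bags: B1 = {a, d}  B2 = {a, c}  B3 = {d, f}  B4 = {d, i}  B5 = {d, h}  B6 = {c, e}  B7 = {d, g}  B8 = {b, e}
Tree: B1–B2, B1–B3, B1–B4, B1–B5, B2–B6, B5–B7, B6–B8

Every bag has size at most 2, so the width is 2 − 1 = 1 and tw(G) ≤ 1. G has an edge, so its treewidth is at least 1. Combining the bounds, tw(G) = 1.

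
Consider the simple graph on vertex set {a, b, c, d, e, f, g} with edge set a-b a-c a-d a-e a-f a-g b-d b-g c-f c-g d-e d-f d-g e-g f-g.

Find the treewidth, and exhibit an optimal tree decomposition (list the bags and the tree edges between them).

Treewidth 3.
One optimal decomposition is:
Bags: B1 = {a, c, f, g}  B2 = {a, d, f, g}  B3 = {a, d, e, g}  B4 = {a, b, d, g}
Tree: B1–B2, B2–B3, B2–B4

Each bag holds 4 vertices, so the decomposition has width 3, which upper-bounds the treewidth. For the lower bound, the 4 vertices {a, d, e, g} are pairwise adjacent, and any tree decomposition puts a clique entirely inside one bag — forcing width ≥ 3. Combining the bounds, tw(G) = 3.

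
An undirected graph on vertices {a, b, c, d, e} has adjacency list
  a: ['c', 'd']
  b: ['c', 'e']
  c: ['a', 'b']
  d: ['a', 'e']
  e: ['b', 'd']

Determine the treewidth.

2

A width-2 tree decomposition is:
Bags: B1 = {a, d, e}  B2 = {a, b, e}  B3 = {a, b, c}
Tree: B1–B2, B2–B3
The largest bag has 3 vertices, giving width 2; this decomposition certifies tw(G) ≤ 2. For the lower bound, G contains the cycle a–d–e–b–c–a, so G is not a forest; only forests have treewidth ≤ 1, hence tw(G) ≥ 2. Hence tw(G) = 2 exactly.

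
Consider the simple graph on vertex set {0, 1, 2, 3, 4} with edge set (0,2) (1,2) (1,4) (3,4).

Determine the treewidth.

1

A width-1 tree decomposition is:
Bags: B1 = {3, 4}  B2 = {1, 4}  B3 = {1, 2}  B4 = {0, 2}
Tree: B1–B2, B2–B3, B3–B4
Each bag holds 2 vertices, so the decomposition has width 1, which upper-bounds the treewidth. Since G has at least one edge (e.g. 3–4), it is not an edgeless graph, so tw(G) ≥ 1. Therefore the treewidth is 1.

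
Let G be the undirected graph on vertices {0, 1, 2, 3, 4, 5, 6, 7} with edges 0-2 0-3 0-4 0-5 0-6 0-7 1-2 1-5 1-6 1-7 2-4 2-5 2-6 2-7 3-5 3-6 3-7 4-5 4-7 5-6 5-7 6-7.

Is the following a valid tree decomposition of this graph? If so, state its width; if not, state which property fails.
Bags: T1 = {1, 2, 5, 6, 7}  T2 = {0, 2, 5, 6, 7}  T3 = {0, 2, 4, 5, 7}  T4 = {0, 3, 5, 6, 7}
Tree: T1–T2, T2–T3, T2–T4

Vertex coverage: the bags together contain {0, 1, 2, 3, 4, 5, 6, 7}, the full vertex set. Edge coverage: each edge of G has both endpoints in at least one bag. Running intersection: for every vertex, the bags containing it form a connected subtree. All three properties hold, so this is a valid tree decomposition of width max|bag| − 1 = 4, and hence tw(G) ≤ 4.

Yes; width 4.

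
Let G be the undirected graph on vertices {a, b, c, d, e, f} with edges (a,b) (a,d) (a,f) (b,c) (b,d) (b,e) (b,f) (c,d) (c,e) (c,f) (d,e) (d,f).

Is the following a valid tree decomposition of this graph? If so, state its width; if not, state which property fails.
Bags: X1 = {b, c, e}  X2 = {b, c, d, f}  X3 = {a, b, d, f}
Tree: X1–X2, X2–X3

A tree decomposition must satisfy three properties: every vertex lies in some bag; for every edge, both endpoints lie together in some bag; and for every vertex, the bags containing it form a connected subtree. Here edge (d,e) lies in no bag, so the decomposition is invalid.

No — edge (d,e) lies in no bag.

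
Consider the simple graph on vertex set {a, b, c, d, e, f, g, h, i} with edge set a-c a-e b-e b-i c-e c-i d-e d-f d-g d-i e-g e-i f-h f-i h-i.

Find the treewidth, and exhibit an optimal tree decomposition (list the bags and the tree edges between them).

Treewidth 2.
One such decomposition:
Bags: B1 = {d, f, i}  B2 = {d, e, i}  B3 = {c, e, i}  B4 = {b, e, i}  B5 = {a, c, e}  B6 = {d, e, g}  B7 = {f, h, i}
Tree: B1–B2, B2–B3, B2–B4, B3–B5, B2–B6, B1–B7

Every bag has size at most 3, so the width is 3 − 1 = 2 and tw(G) ≤ 2. For the lower bound, the 3 vertices {d, e, g} are pairwise adjacent, and any tree decomposition puts a clique entirely inside one bag — forcing width ≥ 2. Combining the bounds, tw(G) = 2.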